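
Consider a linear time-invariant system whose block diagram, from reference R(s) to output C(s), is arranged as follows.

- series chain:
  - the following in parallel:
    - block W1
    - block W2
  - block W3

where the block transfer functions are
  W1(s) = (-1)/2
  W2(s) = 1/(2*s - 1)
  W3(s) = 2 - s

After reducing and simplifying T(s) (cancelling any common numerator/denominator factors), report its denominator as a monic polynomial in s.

Answer: s - 1/2

Working:
Step 1: parallel reduction of W1, W2 -> (3 - 2*s)/(4*s - 2)
Step 2: combine (W1+W2), W3 in series -> (2*s^2 - 7*s + 6)/(4*s - 2)
No further cancellation is possible in the step-2 result, so that is T(s). Its denominator becomes monic after dividing by the leading coefficient 4.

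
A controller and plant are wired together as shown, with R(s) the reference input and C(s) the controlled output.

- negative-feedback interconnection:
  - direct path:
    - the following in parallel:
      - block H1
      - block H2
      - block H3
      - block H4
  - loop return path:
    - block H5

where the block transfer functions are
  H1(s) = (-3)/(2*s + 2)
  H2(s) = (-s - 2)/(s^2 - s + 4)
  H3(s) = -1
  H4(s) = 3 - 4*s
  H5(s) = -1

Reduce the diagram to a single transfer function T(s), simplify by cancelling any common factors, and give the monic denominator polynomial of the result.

The answer is s^4 - s^3/4 + 29*s^2/8 + 29*s/8 + 1.

Reasoning:
Step 1. combine H1, H2, H3, H4 in parallel gives (-8*s^4 + 4*s^3 - 29*s^2 - 23*s)/(2*s^3 + 6*s + 8)
Step 2. reduce the feedback loop with forward (H1+H2+H3+H4) and return H5 gives (-8*s^4 + 4*s^3 - 29*s^2 - 23*s)/(8*s^4 - 2*s^3 + 29*s^2 + 29*s + 8)
Step 2 gives the fully reduced T(s), with no common factor left to cancel. The denominator's leading coefficient is 8, so divide each of its coefficients by 8 to get the monic form.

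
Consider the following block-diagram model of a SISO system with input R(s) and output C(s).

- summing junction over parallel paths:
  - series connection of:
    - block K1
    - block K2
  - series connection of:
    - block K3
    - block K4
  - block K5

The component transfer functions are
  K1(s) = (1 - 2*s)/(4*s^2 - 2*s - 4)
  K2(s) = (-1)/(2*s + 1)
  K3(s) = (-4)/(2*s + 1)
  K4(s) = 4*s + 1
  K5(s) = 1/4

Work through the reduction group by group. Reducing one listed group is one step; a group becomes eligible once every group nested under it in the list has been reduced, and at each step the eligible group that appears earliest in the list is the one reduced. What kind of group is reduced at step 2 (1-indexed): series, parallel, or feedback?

(1) cascade K1, K2
(2) series reduction of K3, K4
(3) combine (K1*K2), (K3*K4), K5 in parallel
The group at step 2 is a series group.

Therefore the answer is series.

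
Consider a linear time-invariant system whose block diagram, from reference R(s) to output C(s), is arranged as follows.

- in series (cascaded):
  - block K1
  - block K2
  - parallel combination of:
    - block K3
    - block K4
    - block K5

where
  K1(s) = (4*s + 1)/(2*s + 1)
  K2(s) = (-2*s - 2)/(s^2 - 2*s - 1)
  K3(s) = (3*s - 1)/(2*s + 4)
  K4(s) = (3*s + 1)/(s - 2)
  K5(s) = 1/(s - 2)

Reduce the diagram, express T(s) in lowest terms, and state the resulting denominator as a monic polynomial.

Step 1: reduce the parallel group K3, K4, K5: (9*s^2 + 9*s + 10)/(2*s^2 - 8)
Step 2: reduce the series chain K1, K2, (K3+K4+K5): (-36*s^4 - 81*s^3 - 94*s^2 - 59*s - 10)/(2*s^5 - 3*s^4 - 12*s^3 + 11*s^2 + 16*s + 4)
No further cancellation is possible in the step-2 result, so that is T(s). Its denominator becomes monic after dividing by the leading coefficient 2.

Answer: s^5 - 3*s^4/2 - 6*s^3 + 11*s^2/2 + 8*s + 2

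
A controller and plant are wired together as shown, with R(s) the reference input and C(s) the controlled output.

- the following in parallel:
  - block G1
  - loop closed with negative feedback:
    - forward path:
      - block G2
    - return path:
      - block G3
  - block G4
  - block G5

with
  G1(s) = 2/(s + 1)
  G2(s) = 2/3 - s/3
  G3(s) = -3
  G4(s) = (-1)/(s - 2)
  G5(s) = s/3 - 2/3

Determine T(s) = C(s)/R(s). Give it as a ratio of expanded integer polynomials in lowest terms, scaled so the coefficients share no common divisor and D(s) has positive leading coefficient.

Step 1 - collapse the loop (G2 forward, G3 return) = (2 - s)/(3*s - 3)
Step 2 - parallel reduction of G1, [G2/(1+G2*G3)], G4, G5: this yields T(s), and no further normalization is needed

Answer: (s^4 - 5*s^3 + 9*s^2 - 14*s + 7)/(3*s^3 - 6*s^2 - 3*s + 6)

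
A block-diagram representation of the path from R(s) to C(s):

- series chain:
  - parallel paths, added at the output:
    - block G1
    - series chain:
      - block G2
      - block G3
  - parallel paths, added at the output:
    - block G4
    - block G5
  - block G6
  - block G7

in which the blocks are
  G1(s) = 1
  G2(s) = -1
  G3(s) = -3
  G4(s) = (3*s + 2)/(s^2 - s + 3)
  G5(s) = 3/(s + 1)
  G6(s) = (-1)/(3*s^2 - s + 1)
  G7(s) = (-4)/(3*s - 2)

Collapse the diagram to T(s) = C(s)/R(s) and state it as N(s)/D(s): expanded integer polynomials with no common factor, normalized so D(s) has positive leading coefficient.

The answer is (96*s^2 + 32*s + 176)/(9*s^6 - 9*s^5 + 23*s^4 + 7*s^3 - 17*s^2 + 11*s - 6).

Reasoning:
Step 1. multiply G2, G3 (series) gives 3
Step 2. add G1, (G2*G3) (parallel) gives 4
Step 3. parallel reduction of G4, G5 gives (6*s^2 + 2*s + 11)/(s^3 + 2*s + 3)
Step 4. series reduction of (G1+(G2*G3)), (G4+G5), G6, G7, giving the overall T(s)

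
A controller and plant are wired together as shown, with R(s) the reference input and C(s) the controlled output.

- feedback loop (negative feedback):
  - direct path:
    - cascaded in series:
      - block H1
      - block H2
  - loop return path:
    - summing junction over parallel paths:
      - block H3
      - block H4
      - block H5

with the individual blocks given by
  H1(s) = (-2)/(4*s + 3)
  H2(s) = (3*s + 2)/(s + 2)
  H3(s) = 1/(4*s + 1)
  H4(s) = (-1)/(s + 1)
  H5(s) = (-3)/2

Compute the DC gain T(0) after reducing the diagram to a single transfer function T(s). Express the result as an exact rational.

(1) series reduction of H1, H2 gives (-6*s - 4)/(4*s^2 + 11*s + 6)
(2) reduce the parallel group H3, H4, H5 gives (-12*s^2 - 21*s - 3)/(8*s^2 + 10*s + 2)
(3) reduce the feedback loop with forward (H1*H2) and return (H3+H4+H5) gives (-12*s^3 - 23*s^2 - 13*s - 2)/(8*s^4 + 50*s^3 + 85*s^2 + 46*s + 6)
Evaluating the step-3 result (the overall T(s)) at s = 0 gives T(0) = -2/6 = -1/3.

Therefore the answer is -1/3.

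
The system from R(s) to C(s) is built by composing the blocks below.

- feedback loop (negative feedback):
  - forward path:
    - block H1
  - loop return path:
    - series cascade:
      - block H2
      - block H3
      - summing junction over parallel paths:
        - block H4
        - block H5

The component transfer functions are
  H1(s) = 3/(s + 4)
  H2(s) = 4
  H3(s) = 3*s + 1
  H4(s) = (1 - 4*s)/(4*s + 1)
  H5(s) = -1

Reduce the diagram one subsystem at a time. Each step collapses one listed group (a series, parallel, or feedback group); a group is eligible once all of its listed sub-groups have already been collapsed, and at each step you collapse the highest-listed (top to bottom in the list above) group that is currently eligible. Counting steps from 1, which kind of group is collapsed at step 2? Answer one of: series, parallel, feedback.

The answer is series.

Reasoning:
[1] parallel reduction of H4, H5
[2] reduce the series chain H2, H3, (H4+H5)
[3] reduce the feedback loop with forward H1 and return (H2*H3*(H4+H5))
Step 2 collapses a series group.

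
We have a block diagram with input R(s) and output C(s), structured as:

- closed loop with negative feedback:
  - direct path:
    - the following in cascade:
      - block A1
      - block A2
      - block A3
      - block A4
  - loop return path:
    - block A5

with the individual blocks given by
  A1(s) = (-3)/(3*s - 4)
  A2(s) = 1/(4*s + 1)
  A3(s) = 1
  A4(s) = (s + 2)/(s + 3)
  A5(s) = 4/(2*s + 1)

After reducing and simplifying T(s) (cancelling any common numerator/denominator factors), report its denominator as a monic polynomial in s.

(1) cascade A1, A2, A3, A4, giving (-3*s - 6)/(12*s^3 + 23*s^2 - 43*s - 12)
(2) reduce the feedback loop with forward (A1*A2*A3*A4) and return A5, giving (-6*s^2 - 15*s - 6)/(24*s^4 + 58*s^3 - 63*s^2 - 79*s - 36)
That last expression is T(s), already simplified. Scaling its denominator by 1/24 (the reciprocal of the leading coefficient) yields the monic denominator.

Answer: s^4 + 29*s^3/12 - 21*s^2/8 - 79*s/24 - 3/2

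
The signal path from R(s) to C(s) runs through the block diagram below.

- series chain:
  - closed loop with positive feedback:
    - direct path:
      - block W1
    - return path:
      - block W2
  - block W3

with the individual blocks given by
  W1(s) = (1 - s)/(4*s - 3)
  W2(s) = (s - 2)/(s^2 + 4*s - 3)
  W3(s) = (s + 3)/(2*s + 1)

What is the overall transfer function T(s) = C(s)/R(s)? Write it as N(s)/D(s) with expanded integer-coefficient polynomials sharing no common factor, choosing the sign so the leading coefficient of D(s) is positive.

The answer is (-s^4 - 6*s^3 - 2*s^2 + 18*s - 9)/(8*s^4 + 32*s^3 - 40*s^2 - 5*s + 11).

Reasoning:
Step 1: collapse the loop (W1 forward, W2 return): (-s^3 - 3*s^2 + 7*s - 3)/(4*s^3 + 14*s^2 - 27*s + 11)
Step 2: series reduction of [W1/(1-W1*W2)], W3, giving the overall T(s)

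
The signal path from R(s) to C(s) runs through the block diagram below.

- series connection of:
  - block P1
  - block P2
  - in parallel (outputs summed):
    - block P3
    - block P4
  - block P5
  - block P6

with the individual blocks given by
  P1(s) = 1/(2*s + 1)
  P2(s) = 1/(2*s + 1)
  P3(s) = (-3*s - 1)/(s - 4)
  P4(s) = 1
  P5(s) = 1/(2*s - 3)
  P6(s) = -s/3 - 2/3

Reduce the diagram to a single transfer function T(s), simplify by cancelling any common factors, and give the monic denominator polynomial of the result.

Answer: s^4 - 9*s^3/2 + 3*s^2/4 + 37*s/8 + 3/2

Working:
Step 1: parallel reduction of P3, P4 -> (-2*s - 5)/(s - 4)
Step 2: multiply P1, P2, (P3+P4), P5, P6 (series) -> (2*s^2 + 9*s + 10)/(24*s^4 - 108*s^3 + 18*s^2 + 111*s + 36)
Step 2 gives the fully reduced T(s), with no common factor left to cancel. The denominator's leading coefficient is 24, so divide each of its coefficients by 24 to get the monic form.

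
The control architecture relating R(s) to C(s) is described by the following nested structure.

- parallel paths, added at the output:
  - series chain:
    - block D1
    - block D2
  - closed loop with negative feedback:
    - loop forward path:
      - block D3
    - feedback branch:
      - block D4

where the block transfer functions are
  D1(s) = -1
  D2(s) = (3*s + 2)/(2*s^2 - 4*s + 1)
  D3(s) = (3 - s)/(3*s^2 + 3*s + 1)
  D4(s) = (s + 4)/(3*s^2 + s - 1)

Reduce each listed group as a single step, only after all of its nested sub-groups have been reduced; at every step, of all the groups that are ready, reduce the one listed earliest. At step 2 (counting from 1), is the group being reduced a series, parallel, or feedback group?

1. cascade D1, D2
2. apply the feedback formula to D3, D4
3. add (D1*D2), [D3/(1+D3*D4)] (parallel)
Step 2 collapses a feedback group.

Therefore the answer is feedback.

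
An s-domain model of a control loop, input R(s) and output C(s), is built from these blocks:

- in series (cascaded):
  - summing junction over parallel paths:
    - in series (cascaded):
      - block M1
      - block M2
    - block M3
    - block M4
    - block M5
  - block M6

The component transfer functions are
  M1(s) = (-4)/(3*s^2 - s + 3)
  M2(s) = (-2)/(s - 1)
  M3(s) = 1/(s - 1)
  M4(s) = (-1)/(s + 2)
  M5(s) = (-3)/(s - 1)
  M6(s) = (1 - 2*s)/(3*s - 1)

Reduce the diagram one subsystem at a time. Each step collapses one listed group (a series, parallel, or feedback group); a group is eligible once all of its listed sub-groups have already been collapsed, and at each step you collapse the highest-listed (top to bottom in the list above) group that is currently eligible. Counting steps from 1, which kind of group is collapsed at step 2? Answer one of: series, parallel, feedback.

Step 1. cascade M1, M2
Step 2. combine (M1*M2), M3, M4, M5 in parallel
Step 3. combine ((M1*M2)+M3+M4+M5), M6 in series
So the answer for step 2 is parallel.

Answer: parallel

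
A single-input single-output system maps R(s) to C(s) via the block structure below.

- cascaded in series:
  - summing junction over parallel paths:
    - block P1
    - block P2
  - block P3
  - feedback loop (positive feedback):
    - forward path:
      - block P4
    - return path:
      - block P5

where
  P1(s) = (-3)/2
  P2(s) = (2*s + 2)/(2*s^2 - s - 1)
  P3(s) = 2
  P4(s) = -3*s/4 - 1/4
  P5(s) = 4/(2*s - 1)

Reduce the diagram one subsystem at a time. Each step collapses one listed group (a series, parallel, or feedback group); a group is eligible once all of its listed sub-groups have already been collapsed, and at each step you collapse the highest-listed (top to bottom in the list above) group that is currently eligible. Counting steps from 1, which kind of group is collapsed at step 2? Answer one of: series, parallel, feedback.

Step 1: sum the parallel branches P1, P2
Step 2: reduce the feedback loop with forward P4 and return P5
Step 3: series reduction of (P1+P2), P3, [P4/(1-P4*P5)]
So the answer for step 2 is feedback.

Hence the answer: feedback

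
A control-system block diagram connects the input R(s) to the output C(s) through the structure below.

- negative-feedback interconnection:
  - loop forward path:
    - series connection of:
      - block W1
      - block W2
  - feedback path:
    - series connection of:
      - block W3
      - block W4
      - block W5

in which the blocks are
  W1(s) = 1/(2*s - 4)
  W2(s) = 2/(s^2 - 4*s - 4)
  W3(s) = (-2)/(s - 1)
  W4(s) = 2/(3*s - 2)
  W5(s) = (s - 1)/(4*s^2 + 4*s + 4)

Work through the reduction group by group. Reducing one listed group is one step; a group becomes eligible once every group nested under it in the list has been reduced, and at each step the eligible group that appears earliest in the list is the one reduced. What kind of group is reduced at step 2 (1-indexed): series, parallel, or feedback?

Step 1 - multiply W1, W2 (series)
Step 2 - combine W3, W4, W5 in series
Step 3 - collapse the loop ((W1*W2) forward, (W3*W4*W5) return)
Step 2 collapses a series group.

Final answer: series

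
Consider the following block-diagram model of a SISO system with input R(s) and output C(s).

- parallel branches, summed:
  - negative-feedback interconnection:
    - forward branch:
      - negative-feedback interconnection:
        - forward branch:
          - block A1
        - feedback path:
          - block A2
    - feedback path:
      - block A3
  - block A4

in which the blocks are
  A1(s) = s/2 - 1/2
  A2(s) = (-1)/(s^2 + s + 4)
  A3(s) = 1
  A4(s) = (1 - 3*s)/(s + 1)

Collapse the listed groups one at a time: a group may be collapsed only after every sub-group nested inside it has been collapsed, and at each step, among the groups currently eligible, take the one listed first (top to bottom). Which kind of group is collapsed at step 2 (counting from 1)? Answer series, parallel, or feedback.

The answer is feedback.

Reasoning:
1. close the feedback loop around A1, A2
2. feedback reduction of [A1/(1+A1*A2)], A3
3. reduce the parallel group [[A1/(1+A1*A2)]/(1+[A1/(1+A1*A2)]*A3)], A4
At step 2 the group reduced is feedback.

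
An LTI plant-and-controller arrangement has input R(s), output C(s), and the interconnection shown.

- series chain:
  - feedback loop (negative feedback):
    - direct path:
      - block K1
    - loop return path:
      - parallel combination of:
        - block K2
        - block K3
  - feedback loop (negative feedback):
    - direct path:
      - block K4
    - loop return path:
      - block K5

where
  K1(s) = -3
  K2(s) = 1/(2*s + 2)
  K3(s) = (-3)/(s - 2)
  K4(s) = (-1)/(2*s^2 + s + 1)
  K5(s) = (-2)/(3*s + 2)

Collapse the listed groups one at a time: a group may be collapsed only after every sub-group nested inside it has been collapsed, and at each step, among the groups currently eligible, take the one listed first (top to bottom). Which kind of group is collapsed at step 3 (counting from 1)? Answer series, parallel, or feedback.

Step 1: parallel reduction of K2, K3
Step 2: feedback reduction of K1, (K2+K3)
Step 3: apply the feedback formula to K4, K5
Step 4: reduce the series chain [K1/(1+K1*(K2+K3))], [K4/(1+K4*K5)]
The group at step 3 is a feedback group.

Therefore the answer is feedback.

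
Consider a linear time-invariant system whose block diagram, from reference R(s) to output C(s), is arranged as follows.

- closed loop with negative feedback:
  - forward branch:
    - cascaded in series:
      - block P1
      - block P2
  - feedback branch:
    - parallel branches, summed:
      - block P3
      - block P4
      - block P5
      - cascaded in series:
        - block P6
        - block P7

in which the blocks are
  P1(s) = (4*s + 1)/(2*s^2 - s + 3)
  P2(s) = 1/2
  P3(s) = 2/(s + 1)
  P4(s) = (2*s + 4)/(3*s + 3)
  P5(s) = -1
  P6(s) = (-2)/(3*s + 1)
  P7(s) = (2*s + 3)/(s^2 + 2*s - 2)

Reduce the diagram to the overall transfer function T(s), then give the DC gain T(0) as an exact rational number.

First reduce the diagram to T(s).

[1] combine P1, P2 in series: (4*s + 1)/(4*s^2 - 2*s + 6)
[2] reduce the series chain P6, P7: (-4*s - 6)/(3*s^3 + 7*s^2 - 4*s - 2)
[3] sum the parallel branches P3, P4, P5, (P6*P7): (-3*s^4 + 14*s^3 + 41*s^2 - 56*s - 32)/(9*s^4 + 30*s^3 + 9*s^2 - 18*s - 6)
[4] feedback reduction of (P1*P2), (P3+P4+P5+(P6*P7)): (36*s^5 + 129*s^4 + 66*s^3 - 63*s^2 - 42*s - 6)/(36*s^6 + 90*s^5 + 83*s^4 + 268*s^3 - 117*s^2 - 280*s - 68)
Evaluating the step-4 result (the overall T(s)) at s = 0 gives T(0) = -6/(-68) = 3/34.

Answer: 3/34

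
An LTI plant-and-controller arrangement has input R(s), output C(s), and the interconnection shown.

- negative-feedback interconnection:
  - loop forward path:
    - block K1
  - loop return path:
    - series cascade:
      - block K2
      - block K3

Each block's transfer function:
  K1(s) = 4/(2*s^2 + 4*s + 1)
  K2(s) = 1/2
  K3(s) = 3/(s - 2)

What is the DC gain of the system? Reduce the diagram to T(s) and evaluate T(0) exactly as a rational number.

Step 1 - multiply K2, K3 (series) gives 3/(2*s - 4)
Step 2 - reduce the feedback loop with forward K1 and return (K2*K3) gives (4*s - 8)/(2*s^3 - 7*s + 4)
The step-2 result is T(s). Setting s = 0: T(0) = -8/4 = -2.

Final answer: -2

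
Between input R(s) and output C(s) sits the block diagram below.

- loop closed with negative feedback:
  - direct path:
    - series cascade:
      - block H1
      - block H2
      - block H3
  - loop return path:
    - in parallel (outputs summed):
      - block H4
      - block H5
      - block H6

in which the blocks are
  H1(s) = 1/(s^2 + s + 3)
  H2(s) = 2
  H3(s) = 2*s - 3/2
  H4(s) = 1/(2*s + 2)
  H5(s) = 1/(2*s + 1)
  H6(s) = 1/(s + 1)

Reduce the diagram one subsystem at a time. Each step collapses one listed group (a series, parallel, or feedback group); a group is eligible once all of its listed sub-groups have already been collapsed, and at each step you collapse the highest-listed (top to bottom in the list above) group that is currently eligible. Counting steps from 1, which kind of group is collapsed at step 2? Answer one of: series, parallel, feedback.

The answer is parallel.

Reasoning:
[1] multiply H1, H2, H3 (series)
[2] parallel reduction of H4, H5, H6
[3] reduce the feedback loop with forward (H1*H2*H3) and return (H4+H5+H6)
So the answer for step 2 is parallel.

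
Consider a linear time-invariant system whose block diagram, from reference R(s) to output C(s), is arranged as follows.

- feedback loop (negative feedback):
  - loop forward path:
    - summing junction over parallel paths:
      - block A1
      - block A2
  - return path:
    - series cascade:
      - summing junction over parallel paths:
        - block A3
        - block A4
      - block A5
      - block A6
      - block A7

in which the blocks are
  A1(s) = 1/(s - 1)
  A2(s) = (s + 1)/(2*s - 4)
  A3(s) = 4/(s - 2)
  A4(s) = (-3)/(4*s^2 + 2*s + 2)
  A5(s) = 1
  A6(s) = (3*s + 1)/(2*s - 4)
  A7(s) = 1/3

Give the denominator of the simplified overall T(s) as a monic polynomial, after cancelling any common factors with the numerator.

Answer: s^6 - 11*s^5/2 + 847*s^4/48 - 827*s^3/48 + 289*s^2/48 - 165*s/16 + 61/24

Working:
1. add A1, A2 (parallel) gives (s^2 + 2*s - 5)/(2*s^2 - 6*s + 4)
2. reduce the parallel group A3, A4 gives (16*s^2 + 5*s + 14)/(4*s^3 - 6*s^2 - 2*s - 4)
3. combine (A3+A4), A5, A6, A7 in series gives (48*s^3 + 31*s^2 + 47*s + 14)/(24*s^4 - 84*s^3 + 60*s^2 + 48)
4. collapse the loop ((A1+A2) forward, ((A3+A4)*A5*A6*A7) return) gives (24*s^6 - 36*s^5 - 228*s^4 + 540*s^3 - 252*s^2 + 96*s - 240)/(48*s^6 - 264*s^5 + 847*s^4 - 827*s^3 + 289*s^2 - 495*s + 122)
Step 4 gives the fully reduced T(s), with no common factor left to cancel. The denominator's leading coefficient is 48, so divide each of its coefficients by 48 to get the monic form.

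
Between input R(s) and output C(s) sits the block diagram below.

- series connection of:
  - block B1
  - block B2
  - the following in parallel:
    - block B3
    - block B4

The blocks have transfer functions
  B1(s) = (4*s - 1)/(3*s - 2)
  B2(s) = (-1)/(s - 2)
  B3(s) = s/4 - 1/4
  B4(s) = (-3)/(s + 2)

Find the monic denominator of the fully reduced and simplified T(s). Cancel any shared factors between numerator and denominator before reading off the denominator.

(1) sum the parallel branches B3, B4; result (s^2 + s - 14)/(4*s + 8)
(2) cascade B1, B2, (B3+B4); result (-4*s^3 - 3*s^2 + 57*s - 14)/(12*s^3 - 8*s^2 - 48*s + 32)
Step 2 gives the fully reduced T(s), with no common factor left to cancel. The denominator's leading coefficient is 12, so divide each of its coefficients by 12 to get the monic form.

Hence the answer: s^3 - 2*s^2/3 - 4*s + 8/3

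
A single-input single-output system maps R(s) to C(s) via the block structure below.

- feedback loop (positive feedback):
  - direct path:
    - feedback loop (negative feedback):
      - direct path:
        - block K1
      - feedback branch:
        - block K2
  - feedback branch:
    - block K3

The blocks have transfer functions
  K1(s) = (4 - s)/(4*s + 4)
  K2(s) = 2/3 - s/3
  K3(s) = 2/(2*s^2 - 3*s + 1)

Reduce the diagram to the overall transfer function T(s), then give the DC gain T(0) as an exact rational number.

(1) feedback reduction of K1, K2, giving (12 - 3*s)/(s^2 + 6*s + 20)
(2) reduce the feedback loop with forward [K1/(1+K1*K2)] and return K3, giving (-6*s^3 + 33*s^2 - 39*s + 12)/(2*s^4 + 9*s^3 + 23*s^2 - 48*s - 4)
That last expression is T(s); at s = 0 only the constant terms survive, so T(0) = 12/(-4) = -3.

Hence the answer: -3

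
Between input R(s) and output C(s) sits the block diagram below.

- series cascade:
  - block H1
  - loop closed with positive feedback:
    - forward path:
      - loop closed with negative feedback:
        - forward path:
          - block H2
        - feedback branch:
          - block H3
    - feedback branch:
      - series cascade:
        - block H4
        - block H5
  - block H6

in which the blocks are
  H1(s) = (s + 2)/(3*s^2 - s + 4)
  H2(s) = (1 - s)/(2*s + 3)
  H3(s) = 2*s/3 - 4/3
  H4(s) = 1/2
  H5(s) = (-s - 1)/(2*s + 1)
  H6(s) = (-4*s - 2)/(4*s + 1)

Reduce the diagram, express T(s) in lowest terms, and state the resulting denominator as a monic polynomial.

Answer: s^6 - 125*s^5/24 - 367*s^4/96 - 695*s^3/96 - 811*s^2/96 - 371*s/96 - 13/24

Working:
[1] feedback reduction of H2, H3: (3*s - 3)/(2*s^2 - 12*s - 5)
[2] multiply H4, H5 (series): (-s - 1)/(4*s + 2)
[3] reduce the feedback loop with forward [H2/(1+H2*H3)] and return (H4*H5): (12*s^2 - 6*s - 6)/(8*s^3 - 41*s^2 - 44*s - 13)
[4] multiply H1, [[H2/(1+H2*H3)]/(1-[H2/(1+H2*H3)]*(H4*H5))], H6 (series): (-48*s^4 - 96*s^3 + 36*s^2 + 84*s + 24)/(96*s^6 - 500*s^5 - 367*s^4 - 695*s^3 - 811*s^2 - 371*s - 52)
That last expression is T(s), already simplified. Scaling its denominator by 1/96 (the reciprocal of the leading coefficient) yields the monic denominator.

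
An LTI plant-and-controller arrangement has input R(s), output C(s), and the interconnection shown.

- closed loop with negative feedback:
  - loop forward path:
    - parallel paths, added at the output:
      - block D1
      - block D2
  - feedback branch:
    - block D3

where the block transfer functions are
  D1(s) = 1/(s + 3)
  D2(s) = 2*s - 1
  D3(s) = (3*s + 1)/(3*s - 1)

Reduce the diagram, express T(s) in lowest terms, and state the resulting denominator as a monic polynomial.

(1) combine D1, D2 in parallel; result (2*s^2 + 5*s - 2)/(s + 3)
(2) feedback reduction of (D1+D2), D3; result (6*s^3 + 13*s^2 - 11*s + 2)/(6*s^3 + 20*s^2 + 7*s - 5)
The result of step 2 is T(s) in lowest terms. Its denominator has leading coefficient 6; dividing the denominator through by 6 makes it monic.

Therefore the answer is s^3 + 10*s^2/3 + 7*s/6 - 5/6.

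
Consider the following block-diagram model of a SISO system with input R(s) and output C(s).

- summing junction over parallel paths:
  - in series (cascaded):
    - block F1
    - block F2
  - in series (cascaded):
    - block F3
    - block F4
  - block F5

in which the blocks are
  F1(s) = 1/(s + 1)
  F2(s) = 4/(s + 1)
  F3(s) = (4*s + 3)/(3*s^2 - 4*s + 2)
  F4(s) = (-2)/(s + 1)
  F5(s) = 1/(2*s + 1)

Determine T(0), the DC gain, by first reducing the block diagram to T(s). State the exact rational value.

Answer: 2

Working:
[1] series reduction of F1, F2 = 4/(s^2 + 2*s + 1)
[2] series reduction of F3, F4 = (-8*s - 6)/(3*s^3 - s^2 - 2*s + 2)
[3] sum the parallel branches (F1*F2), (F3*F4), F5 = (3*s^4 + 10*s^3 - 59*s^2 - 26*s + 4)/(6*s^5 + 7*s^4 - 4*s^3 - 3*s^2 + 4*s + 2)
The step-3 result is T(s). Setting s = 0: T(0) = 4/2 = 2.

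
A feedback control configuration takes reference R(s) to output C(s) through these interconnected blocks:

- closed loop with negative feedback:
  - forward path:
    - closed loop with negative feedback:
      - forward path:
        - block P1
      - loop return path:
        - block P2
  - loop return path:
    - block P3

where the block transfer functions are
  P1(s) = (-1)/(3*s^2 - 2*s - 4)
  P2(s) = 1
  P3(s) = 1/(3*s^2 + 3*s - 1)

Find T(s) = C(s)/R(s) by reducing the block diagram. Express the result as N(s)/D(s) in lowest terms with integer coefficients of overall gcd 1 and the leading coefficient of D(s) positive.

1. reduce the feedback loop with forward P1 and return P2, giving (-1)/(3*s^2 - 2*s - 5)
2. close the feedback loop around [P1/(1+P1*P2)], P3: this yields T(s), and no further normalization is needed

Therefore the answer is (-3*s^2 - 3*s + 1)/(9*s^4 + 3*s^3 - 24*s^2 - 13*s + 4).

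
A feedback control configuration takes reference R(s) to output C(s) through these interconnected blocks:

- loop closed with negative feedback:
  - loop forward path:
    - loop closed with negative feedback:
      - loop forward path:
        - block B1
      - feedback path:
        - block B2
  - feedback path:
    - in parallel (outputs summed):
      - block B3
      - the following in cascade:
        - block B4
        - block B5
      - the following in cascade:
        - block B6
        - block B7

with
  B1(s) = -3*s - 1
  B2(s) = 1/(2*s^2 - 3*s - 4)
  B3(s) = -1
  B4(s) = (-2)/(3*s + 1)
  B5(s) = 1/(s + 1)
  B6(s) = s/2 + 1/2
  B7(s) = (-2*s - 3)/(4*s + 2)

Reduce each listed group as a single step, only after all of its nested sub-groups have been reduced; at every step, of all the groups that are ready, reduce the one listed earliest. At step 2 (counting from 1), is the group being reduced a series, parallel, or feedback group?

Step 1. close the feedback loop around B1, B2
Step 2. combine B4, B5 in series
Step 3. combine B6, B7 in series
Step 4. combine B3, (B4*B5), (B6*B7) in parallel
Step 5. reduce the feedback loop with forward [B1/(1+B1*B2)] and return (B3+(B4*B5)+(B6*B7))
Step 2 collapses a series group.

Hence the answer: series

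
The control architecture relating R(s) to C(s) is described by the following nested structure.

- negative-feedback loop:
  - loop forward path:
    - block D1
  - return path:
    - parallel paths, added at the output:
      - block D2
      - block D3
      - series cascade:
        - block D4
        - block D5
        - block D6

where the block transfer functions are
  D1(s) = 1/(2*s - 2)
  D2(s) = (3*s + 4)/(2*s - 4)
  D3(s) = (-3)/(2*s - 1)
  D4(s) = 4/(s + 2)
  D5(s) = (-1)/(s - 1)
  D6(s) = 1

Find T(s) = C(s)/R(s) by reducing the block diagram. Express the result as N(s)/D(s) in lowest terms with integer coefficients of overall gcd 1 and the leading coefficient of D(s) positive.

Reducing step by step:

Step 1: series reduction of D4, D5, D6: (-4)/(s^2 + s - 2)
Step 2: combine D2, D3, (D4*D5*D6) in parallel: (6*s^4 + 5*s^3 - 21*s^2 + 50*s - 32)/(4*s^4 - 6*s^3 - 14*s^2 + 24*s - 8)
Step 3: collapse the loop (D1 forward, (D2+D3+(D4*D5*D6)) return), giving the overall T(s)

Answer: (4*s^4 - 6*s^3 - 14*s^2 + 24*s - 8)/(8*s^5 - 14*s^4 - 11*s^3 + 55*s^2 - 14*s - 16)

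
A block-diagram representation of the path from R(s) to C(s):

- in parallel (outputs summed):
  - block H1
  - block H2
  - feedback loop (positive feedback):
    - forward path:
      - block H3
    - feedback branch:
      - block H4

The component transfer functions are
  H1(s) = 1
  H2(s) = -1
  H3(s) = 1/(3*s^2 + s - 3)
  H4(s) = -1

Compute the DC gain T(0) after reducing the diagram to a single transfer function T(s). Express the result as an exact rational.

1. collapse the loop (H3 forward, H4 return): 1/(3*s^2 + s - 2)
2. combine H1, H2, [H3/(1-H3*H4)] in parallel: 1/(3*s^2 + s - 2)
That last expression is T(s); at s = 0 only the constant terms survive, so T(0) = 1/(-2) = -1/2.

Therefore the answer is -1/2.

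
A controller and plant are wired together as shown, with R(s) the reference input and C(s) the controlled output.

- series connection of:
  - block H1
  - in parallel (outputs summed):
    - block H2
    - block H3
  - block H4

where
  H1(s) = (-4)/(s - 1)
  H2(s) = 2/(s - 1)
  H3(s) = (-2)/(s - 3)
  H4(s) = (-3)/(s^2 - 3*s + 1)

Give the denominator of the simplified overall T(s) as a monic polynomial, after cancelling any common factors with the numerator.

Answer: s^5 - 8*s^4 + 23*s^3 - 29*s^2 + 16*s - 3

Working:
(1) parallel reduction of H2, H3; result (-4)/(s^2 - 4*s + 3)
(2) series reduction of H1, (H2+H3), H4; result (-48)/(s^5 - 8*s^4 + 23*s^3 - 29*s^2 + 16*s - 3)
T(s) is the step-2 result (common factors already cancelled). Leading coefficient of the denominator: 1, so no rescaling is needed.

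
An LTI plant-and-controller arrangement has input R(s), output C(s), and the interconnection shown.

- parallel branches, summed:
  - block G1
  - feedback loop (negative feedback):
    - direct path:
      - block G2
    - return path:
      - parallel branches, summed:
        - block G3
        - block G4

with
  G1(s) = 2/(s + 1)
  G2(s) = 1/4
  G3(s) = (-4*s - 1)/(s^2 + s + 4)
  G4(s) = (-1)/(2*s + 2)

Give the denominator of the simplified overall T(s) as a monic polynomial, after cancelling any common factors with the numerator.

Step 1: combine G3, G4 in parallel = (-9*s^2 - 11*s - 6)/(2*s^3 + 4*s^2 + 10*s + 8)
Step 2: apply the feedback formula to G2, (G3+G4) = (2*s^3 + 4*s^2 + 10*s + 8)/(8*s^3 + 7*s^2 + 29*s + 26)
Step 3: combine G1, [G2/(1+G2*(G3+G4))] in parallel = (2*s^4 + 22*s^3 + 28*s^2 + 76*s + 60)/(8*s^4 + 15*s^3 + 36*s^2 + 55*s + 26)
That last expression is T(s), already simplified. Scaling its denominator by 1/8 (the reciprocal of the leading coefficient) yields the monic denominator.

Hence the answer: s^4 + 15*s^3/8 + 9*s^2/2 + 55*s/8 + 13/4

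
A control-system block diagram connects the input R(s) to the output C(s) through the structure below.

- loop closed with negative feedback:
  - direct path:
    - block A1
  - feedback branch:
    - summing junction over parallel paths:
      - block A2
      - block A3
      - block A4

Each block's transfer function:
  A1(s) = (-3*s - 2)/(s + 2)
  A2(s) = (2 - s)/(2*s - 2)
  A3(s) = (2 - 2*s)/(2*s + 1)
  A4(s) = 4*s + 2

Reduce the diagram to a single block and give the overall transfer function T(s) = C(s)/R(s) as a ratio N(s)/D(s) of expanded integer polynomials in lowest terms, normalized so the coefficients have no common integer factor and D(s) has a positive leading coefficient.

Step 1. parallel reduction of A2, A3, A4; result (16*s^3 - 6*s^2 - s - 6)/(4*s^2 - 2*s - 2)
Step 2. close the feedback loop around A1, (A2+A3+A4) - this is the overall T(s), already in the required normalized form

Hence the answer: (12*s^3 + 2*s^2 - 10*s - 4)/(48*s^4 + 10*s^3 - 21*s^2 - 14*s - 8)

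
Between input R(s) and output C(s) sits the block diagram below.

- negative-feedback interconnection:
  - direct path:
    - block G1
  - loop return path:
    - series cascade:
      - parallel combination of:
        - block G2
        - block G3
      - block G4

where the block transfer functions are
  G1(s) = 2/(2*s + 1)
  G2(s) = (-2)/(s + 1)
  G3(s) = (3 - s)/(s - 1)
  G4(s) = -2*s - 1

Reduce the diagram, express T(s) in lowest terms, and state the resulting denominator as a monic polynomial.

Step 1 - parallel reduction of G2, G3 = (5 - s^2)/(s^2 - 1)
Step 2 - cascade (G2+G3), G4 = (2*s^3 + s^2 - 10*s - 5)/(s^2 - 1)
Step 3 - reduce the feedback loop with forward G1 and return ((G2+G3)*G4) = (2*s^2 - 2)/(6*s^3 + 3*s^2 - 22*s - 11)
Step 3 gives the fully reduced T(s), with no common factor left to cancel. The denominator's leading coefficient is 6, so divide each of its coefficients by 6 to get the monic form.

Final answer: s^3 + s^2/2 - 11*s/3 - 11/6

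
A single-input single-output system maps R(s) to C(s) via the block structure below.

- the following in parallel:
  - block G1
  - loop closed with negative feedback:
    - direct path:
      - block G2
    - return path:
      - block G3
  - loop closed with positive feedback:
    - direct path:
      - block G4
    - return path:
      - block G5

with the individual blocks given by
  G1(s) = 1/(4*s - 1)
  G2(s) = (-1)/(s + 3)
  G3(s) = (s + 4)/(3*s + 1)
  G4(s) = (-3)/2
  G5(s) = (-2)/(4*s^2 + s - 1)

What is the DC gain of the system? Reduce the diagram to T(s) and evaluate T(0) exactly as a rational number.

[1] reduce the feedback loop with forward G2 and return G3: (-3*s - 1)/(3*s^2 + 9*s - 1)
[2] collapse the loop (G4 forward, G5 return): (-12*s^2 - 3*s + 3)/(8*s^2 + 2*s - 8)
[3] parallel reduction of G1, [G2/(1+G2*G3)], [G4/(1-G4*G5)]: (-144*s^5 - 504*s^4 + 139*s^3 + 214*s^2 - 106*s + 3)/(96*s^5 + 288*s^4 - 134*s^3 - 282*s^2 + 106*s - 8)
The step-3 result is T(s). Setting s = 0: T(0) = 3/(-8) = -3/8.

Final answer: -3/8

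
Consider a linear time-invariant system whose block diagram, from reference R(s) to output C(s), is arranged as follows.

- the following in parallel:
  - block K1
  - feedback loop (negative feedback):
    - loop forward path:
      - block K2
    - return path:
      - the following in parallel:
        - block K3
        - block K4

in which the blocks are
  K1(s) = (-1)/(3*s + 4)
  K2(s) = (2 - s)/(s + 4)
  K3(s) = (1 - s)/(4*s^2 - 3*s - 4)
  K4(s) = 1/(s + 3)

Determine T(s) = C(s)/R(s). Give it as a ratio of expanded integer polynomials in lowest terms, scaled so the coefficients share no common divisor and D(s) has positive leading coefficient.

Reducing step by step:

(1) add K3, K4 (parallel) -> (3*s^2 - 5*s - 1)/(4*s^3 + 9*s^2 - 13*s - 12)
(2) feedback reduction of K2, (K3+K4) -> (-4*s^4 - s^3 + 31*s^2 - 14*s - 24)/(4*s^4 + 22*s^3 + 34*s^2 - 73*s - 50)
(3) reduce the parallel group K1, [K2/(1+K2*(K3+K4))] - this is the overall T(s), already in the required normalized form

Answer: (-12*s^5 - 23*s^4 + 67*s^3 + 48*s^2 - 55*s - 46)/(12*s^5 + 82*s^4 + 190*s^3 - 83*s^2 - 442*s - 200)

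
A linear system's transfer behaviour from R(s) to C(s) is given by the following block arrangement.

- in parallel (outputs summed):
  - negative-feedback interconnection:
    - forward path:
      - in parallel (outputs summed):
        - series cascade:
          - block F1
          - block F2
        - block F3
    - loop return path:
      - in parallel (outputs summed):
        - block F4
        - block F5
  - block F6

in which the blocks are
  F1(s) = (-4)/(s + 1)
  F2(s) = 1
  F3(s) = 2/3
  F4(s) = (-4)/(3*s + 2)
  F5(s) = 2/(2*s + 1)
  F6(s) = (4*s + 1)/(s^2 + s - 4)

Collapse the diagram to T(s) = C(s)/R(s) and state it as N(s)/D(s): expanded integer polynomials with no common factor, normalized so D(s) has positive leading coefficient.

The answer is (12*s^5 + 38*s^4 - 2*s^3 + 321*s^2 + 315*s + 86)/(18*s^5 + 53*s^4 + 10*s^3 - 87*s^2 - 182*s - 24).

Reasoning:
1. multiply F1, F2 (series) gives (-4)/(s + 1)
2. parallel reduction of (F1*F2), F3 gives (2*s - 10)/(3*s + 3)
3. combine F4, F5 in parallel gives (-2*s)/(6*s^2 + 7*s + 2)
4. feedback reduction of ((F1*F2)+F3), (F4+F5) gives (12*s^3 - 46*s^2 - 66*s - 20)/(18*s^3 + 35*s^2 + 47*s + 6)
5. reduce the parallel group [((F1*F2)+F3)/(1+((F1*F2)+F3)*(F4+F5))], F6: this yields T(s), and no further normalization is needed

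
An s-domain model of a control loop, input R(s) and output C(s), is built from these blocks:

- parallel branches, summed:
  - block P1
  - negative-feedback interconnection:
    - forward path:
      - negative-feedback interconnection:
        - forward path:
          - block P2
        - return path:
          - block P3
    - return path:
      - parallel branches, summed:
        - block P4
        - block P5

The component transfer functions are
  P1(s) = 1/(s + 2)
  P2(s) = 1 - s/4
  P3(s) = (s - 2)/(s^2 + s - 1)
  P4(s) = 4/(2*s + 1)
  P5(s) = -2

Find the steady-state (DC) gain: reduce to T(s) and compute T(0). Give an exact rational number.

The answer is 7/10.

Reasoning:
(1) apply the feedback formula to P2, P3; result (-s^3 + 3*s^2 + 5*s - 4)/(3*s^2 + 10*s - 12)
(2) reduce the parallel group P4, P5; result (2 - 4*s)/(2*s + 1)
(3) apply the feedback formula to [P2/(1+P2*P3)], (P4+P5); result (-2*s^4 + 5*s^3 + 13*s^2 - 3*s - 4)/(4*s^4 - 8*s^3 + 9*s^2 + 12*s - 20)
(4) reduce the parallel group P1, [[P2/(1+P2*P3)]/(1+[P2/(1+P2*P3)]*(P4+P5))]; result (-2*s^5 + 5*s^4 + 15*s^3 + 32*s^2 + 2*s - 28)/(4*s^5 - 7*s^3 + 30*s^2 + 4*s - 40)
That last expression is T(s); at s = 0 only the constant terms survive, so T(0) = -28/(-40) = 7/10.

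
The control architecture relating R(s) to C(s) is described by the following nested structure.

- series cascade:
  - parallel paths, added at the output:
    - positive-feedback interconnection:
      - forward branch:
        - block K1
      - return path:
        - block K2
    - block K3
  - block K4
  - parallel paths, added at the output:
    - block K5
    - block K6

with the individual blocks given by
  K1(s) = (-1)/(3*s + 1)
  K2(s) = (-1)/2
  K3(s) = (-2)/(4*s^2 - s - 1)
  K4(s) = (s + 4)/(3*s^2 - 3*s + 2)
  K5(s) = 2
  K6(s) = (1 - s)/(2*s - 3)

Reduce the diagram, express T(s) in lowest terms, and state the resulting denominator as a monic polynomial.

1. feedback reduction of K1, K2; result (-2)/(6*s + 1)
2. combine [K1/(1-K1*K2)], K3 in parallel; result (-8*s^2 - 10*s)/(24*s^3 - 2*s^2 - 7*s - 1)
3. sum the parallel branches K5, K6; result (3*s - 5)/(2*s - 3)
4. combine ([K1/(1-K1*K2)]+K3), K4, (K5+K6) in series; result (-24*s^4 - 86*s^3 + 90*s^2 + 200*s)/(144*s^6 - 372*s^5 + 300*s^4 - 71*s^3 - 64*s^2 + 29*s + 6)
The result of step 4 is T(s) in lowest terms. Its denominator has leading coefficient 144; dividing the denominator through by 144 makes it monic.

Hence the answer: s^6 - 31*s^5/12 + 25*s^4/12 - 71*s^3/144 - 4*s^2/9 + 29*s/144 + 1/24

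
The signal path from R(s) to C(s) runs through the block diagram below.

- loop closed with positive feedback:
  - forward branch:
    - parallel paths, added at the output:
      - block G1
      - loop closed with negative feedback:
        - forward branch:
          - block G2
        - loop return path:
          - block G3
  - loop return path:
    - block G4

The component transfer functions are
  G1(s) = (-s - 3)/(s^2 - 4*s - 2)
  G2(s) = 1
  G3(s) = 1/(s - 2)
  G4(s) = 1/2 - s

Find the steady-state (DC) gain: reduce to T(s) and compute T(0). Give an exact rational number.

1. feedback reduction of G2, G3 -> (s - 2)/(s - 1)
2. parallel reduction of G1, [G2/(1+G2*G3)] -> (s^3 - 7*s^2 + 4*s + 7)/(s^3 - 5*s^2 + 2*s + 2)
3. feedback reduction of (G1+[G2/(1+G2*G3)]), G4 -> (2*s^3 - 14*s^2 + 8*s + 14)/(2*s^4 - 13*s^3 + 5*s^2 + 14*s - 3)
The step-3 result is T(s). Setting s = 0: T(0) = 14/(-3) = -14/3.

Final answer: -14/3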